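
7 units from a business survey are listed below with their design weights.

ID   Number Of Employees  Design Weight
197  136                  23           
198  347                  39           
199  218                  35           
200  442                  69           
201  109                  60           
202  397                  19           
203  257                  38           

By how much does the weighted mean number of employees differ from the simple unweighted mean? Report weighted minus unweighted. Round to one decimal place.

Unweighted sum = 136 + 347 + 218 + 442 + 109 + 397 + 257 = 1906
Unweighted mean = 1906 / 7 = 272.28571
Weighted sum = 136×23 + 347×39 + 218×35 + 442×69 + 109×60 + 397×19 + 257×38
  = 3128 + 13533 + 7630 + 30498 + 6540 + 7543 + 9766 = 78638
Sum of weights = 23 + 39 + 35 + 69 + 60 + 19 + 38 = 283
Weighted mean = 78638 / 283 = 277.87279
Difference (weighted minus unweighted) = 5.5870772

5.6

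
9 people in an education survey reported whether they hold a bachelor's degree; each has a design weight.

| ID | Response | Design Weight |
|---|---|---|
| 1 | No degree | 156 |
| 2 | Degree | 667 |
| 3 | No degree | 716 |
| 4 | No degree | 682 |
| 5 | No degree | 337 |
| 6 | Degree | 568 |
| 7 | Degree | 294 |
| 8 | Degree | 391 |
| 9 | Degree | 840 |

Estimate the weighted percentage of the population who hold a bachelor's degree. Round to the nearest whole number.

Sum of weights for 'Degree' = 667 + 568 + 294 + 391 + 840 = 2760
Total weight = 156 + 667 + 716 + 682 + 337 + 568 + 294 + 391 + 840 = 4651
Weighted proportion = 2760 / 4651 = 0.59342077 → 59.342077%

59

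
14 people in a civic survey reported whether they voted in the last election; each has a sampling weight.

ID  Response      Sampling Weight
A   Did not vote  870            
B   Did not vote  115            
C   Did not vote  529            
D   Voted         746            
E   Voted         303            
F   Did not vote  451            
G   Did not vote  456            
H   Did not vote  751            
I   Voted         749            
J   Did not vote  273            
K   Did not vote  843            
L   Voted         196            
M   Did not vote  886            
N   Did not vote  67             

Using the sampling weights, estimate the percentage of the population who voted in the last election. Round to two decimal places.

27.56

Sum of weights for 'Voted' = 746 + 303 + 749 + 196 = 1994
Total weight = 7235
Weighted proportion = 1994 / 7235 = 0.2756047 → 27.56047%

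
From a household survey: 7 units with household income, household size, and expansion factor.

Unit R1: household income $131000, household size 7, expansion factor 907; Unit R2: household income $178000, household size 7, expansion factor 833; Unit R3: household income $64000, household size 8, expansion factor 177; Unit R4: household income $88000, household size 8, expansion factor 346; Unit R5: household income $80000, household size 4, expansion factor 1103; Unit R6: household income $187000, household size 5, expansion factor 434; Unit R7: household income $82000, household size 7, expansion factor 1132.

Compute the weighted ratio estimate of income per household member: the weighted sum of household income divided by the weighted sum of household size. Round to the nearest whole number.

Σ wᵢ·y = 131000×907 + 178000×833 + 64000×177 + 88000×346 + 80000×1103 + 187000×434 + 82000×1132
  = 118817000 + 148274000 + 11328000 + 30448000 + 88240000 + 81158000 + 92824000 = 571089000
Σ wᵢ·x = 7×907 + 7×833 + 8×177 + 8×346 + 4×1103 + 5×434 + 7×1132
  = 6349 + 5831 + 1416 + 2768 + 4412 + 2170 + 7924 = 30870
Ratio = 571089000 / 30870 = 18499.806

18500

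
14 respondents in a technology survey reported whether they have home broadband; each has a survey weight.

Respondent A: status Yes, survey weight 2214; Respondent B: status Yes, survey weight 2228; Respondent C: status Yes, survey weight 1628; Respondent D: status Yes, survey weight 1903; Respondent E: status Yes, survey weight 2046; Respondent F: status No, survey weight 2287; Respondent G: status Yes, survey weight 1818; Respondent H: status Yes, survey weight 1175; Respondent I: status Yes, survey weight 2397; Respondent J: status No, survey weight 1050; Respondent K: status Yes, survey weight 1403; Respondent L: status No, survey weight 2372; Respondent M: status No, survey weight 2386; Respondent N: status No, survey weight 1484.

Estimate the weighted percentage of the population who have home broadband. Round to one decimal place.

Sum of weights for 'Yes' = 2214 + 2228 + 1628 + 1903 + 2046 + 1818 + 1175 + 2397 + 1403 = 16812
Total weight = 26391
Weighted proportion = 16812 / 26391 = 0.63703535 → 63.703535%

63.7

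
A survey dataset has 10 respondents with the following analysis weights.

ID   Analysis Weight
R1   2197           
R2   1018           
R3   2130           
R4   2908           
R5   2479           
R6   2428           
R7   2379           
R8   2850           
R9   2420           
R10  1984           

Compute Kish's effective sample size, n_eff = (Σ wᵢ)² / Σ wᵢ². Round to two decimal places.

9.54

Σ wᵢ = 2197 + 1018 + 2130 + 2908 + 2479 + 2428 + 2379 + 2850 + 2420 + 1984 = 22793
Σ wᵢ² = 4826809 + 1036324 + 4536900 + 8456464 + 6145441 + 5895184 + 5659641 + 8122500 + 5856400 + 3936256 = 54471919
n_eff = 22793² / 54471919 = 519520849 / 54471919 = 9.5374068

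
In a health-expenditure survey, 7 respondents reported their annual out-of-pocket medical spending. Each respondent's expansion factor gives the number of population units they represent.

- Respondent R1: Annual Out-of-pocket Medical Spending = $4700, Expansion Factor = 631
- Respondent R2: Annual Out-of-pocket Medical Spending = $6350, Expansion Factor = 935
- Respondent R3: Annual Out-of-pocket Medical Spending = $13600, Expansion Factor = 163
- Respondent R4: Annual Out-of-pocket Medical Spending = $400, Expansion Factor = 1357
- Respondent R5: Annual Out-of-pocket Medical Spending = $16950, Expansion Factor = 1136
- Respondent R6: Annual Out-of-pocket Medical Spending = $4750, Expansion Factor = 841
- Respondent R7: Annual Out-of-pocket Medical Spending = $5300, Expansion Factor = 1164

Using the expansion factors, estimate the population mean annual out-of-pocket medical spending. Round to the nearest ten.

6600

Weighted sum = 4700×631 + 6350×935 + 13600×163 + 400×1357 + 16950×1136 + 4750×841 + 5300×1164
  = 2965700 + 5937250 + 2216800 + 542800 + 19255200 + 3994750 + 6169200 = 41081700
Sum of weights = 6227
Weighted mean = 41081700 / 6227 = 6597.3502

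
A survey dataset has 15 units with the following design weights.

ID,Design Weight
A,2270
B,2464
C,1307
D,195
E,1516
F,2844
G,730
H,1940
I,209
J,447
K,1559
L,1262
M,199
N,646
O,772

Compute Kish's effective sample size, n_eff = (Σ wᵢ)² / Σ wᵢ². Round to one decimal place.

10.2

Σ wᵢ = 18360
Σ wᵢ² = 32973078
n_eff = 18360² / 32973078 = 337089600 / 32973078 = 10.223177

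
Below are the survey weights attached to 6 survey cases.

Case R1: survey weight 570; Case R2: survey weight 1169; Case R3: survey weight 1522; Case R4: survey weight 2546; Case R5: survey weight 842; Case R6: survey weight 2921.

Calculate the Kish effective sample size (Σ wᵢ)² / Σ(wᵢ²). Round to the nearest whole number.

Σ wᵢ = 570 + 1169 + 1522 + 2546 + 842 + 2921 = 9570
Σ wᵢ² = 324900 + 1366561 + 2316484 + 6482116 + 708964 + 8532241 = 19731266
n_eff = 9570² / 19731266 = 91584900 / 19731266 = 4.641613

5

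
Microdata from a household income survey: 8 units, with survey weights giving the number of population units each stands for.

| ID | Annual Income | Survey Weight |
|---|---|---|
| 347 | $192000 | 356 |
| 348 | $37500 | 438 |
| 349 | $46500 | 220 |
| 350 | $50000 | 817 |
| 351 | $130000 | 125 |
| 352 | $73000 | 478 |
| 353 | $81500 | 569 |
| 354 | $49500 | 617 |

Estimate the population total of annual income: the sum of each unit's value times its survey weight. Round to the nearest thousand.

Weighted total = 192000×356 + 37500×438 + 46500×220 + 50000×817 + 130000×125 + 73000×478 + 81500×569 + 49500×617
  = 68352000 + 16425000 + 10230000 + 40850000 + 16250000 + 34894000 + 46373500 + 30541500 = 263916000

263916000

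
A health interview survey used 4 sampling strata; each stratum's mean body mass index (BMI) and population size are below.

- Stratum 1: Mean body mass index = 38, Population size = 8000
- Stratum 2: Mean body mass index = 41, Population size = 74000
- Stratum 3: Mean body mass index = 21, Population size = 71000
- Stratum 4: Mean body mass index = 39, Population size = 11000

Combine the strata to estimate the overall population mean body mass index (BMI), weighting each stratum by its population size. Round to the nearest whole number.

32

Σ Nₕ·x̄ₕ = 38×8000 + 41×74000 + 21×71000 + 39×11000
  = 5258000
Σ Nₕ = 8000 + 74000 + 71000 + 11000 = 164000
Overall mean = 5258000 / 164000 = 32.060976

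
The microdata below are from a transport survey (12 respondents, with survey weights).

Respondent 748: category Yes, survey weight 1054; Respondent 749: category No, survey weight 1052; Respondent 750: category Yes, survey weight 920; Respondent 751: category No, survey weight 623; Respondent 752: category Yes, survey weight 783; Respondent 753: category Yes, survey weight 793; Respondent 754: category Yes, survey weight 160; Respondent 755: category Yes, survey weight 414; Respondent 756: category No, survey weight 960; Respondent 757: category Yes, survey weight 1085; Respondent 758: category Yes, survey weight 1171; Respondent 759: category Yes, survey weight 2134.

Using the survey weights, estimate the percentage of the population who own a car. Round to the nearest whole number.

76

Sum of weights for 'Yes' = 1054 + 920 + 783 + 793 + 160 + 414 + 1085 + 1171 + 2134 = 8514
Total weight = 1054 + 1052 + 920 + 623 + 783 + 793 + 160 + 414 + 960 + 1085 + 1171 + 2134 = 11149
Weighted proportion = 8514 / 11149 = 0.76365593 → 76.365593%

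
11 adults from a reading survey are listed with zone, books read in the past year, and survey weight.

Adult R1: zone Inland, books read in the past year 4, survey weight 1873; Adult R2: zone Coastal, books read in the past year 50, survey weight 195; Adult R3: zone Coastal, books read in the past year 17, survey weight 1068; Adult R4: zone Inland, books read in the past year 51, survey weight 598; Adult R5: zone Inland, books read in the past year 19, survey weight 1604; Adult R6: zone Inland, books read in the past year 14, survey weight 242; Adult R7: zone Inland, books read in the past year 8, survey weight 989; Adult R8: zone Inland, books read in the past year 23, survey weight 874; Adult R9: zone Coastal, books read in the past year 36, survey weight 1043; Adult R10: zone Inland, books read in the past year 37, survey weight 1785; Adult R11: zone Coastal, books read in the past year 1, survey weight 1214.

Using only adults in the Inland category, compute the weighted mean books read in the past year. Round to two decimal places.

20.83

Inland rows: R1, R4, R5, R6, R7, R8, R10
Weighted sum = 165913
Sum of weights = 7965
Weighted mean = 165913 / 7965 = 20.830257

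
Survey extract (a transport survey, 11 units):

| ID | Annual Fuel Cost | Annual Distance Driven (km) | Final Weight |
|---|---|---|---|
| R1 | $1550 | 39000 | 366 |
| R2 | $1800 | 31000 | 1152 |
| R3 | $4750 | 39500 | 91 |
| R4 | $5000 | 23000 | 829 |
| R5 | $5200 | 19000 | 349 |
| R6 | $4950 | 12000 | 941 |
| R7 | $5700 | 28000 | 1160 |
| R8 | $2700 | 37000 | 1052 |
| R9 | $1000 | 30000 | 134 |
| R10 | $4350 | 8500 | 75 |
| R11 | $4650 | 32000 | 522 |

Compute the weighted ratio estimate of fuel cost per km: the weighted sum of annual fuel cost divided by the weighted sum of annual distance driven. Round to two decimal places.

0.14

Σ wᵢ·y = 1550×366 + 1800×1152 + 4750×91 + 5000×829 + 5200×349 + 4950×941 + 5700×1160 + 2700×1052 + 1000×134 + 4350×75 + 4650×522
  = 26030850
Σ wᵢ·x = 183336000
Ratio = 26030850 / 183336000 = 0.14198439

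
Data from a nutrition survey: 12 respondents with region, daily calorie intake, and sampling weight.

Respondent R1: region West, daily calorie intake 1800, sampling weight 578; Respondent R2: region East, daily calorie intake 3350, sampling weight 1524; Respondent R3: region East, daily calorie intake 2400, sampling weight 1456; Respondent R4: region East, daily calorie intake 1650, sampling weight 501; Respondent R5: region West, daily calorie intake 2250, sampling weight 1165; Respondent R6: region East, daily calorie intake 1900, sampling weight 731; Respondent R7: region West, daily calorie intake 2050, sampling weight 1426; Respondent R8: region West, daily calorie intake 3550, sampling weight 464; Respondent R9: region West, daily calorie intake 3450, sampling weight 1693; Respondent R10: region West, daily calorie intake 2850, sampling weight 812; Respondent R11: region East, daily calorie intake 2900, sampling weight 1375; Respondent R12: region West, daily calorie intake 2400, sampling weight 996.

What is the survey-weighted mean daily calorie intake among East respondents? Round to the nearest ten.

East rows: R2, R3, R4, R6, R11
Weighted sum = 3350×1524 + 2400×1456 + 1650×501 + 1900×731 + 2900×1375
  = 5105400 + 3494400 + 826650 + 1388900 + 3987500 = 14802850
Sum of weights = 1524 + 1456 + 501 + 731 + 1375 = 5587
Weighted mean = 14802850 / 5587 = 2649.5167

2650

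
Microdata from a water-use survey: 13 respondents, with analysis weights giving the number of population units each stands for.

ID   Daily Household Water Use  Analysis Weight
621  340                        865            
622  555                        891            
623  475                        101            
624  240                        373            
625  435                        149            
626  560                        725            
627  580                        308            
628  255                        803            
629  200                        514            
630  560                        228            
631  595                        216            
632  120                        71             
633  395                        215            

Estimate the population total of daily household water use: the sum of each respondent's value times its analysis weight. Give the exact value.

2232765

Weighted total = 2232765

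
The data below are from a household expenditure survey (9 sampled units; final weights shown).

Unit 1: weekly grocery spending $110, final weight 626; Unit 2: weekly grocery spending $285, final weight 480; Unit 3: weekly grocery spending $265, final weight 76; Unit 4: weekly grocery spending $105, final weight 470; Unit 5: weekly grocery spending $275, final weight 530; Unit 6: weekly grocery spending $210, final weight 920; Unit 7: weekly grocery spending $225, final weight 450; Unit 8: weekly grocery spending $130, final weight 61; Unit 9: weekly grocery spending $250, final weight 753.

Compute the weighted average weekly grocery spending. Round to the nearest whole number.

209

Weighted sum = 110×626 + 285×480 + 265×76 + 105×470 + 275×530 + 210×920 + 225×450 + 130×61 + 250×753
  = 68860 + 136800 + 20140 + 49350 + 145750 + 193200 + 101250 + 7930 + 188250 = 911530
Sum of weights = 626 + 480 + 76 + 470 + 530 + 920 + 450 + 61 + 753 = 4366
Weighted mean = 911530 / 4366 = 208.7792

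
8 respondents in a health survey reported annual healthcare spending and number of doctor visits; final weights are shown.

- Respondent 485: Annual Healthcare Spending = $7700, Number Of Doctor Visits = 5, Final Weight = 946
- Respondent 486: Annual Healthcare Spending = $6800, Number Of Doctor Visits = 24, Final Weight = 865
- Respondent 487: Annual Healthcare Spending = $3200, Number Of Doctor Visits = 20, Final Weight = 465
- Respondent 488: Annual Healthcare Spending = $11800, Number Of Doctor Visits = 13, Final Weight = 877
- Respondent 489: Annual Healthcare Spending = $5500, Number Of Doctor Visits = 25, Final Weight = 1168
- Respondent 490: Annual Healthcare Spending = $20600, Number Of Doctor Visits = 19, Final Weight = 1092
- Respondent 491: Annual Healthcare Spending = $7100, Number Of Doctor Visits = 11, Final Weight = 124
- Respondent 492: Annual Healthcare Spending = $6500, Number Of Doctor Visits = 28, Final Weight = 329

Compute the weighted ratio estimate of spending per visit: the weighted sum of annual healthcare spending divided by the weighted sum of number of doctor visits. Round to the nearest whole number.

Σ wᵢ·y = 7700×946 + 6800×865 + 3200×465 + 11800×877 + 5500×1168 + 20600×1092 + 7100×124 + 6500×329
  = 7284200 + 5882000 + 1488000 + 10348600 + 6424000 + 22495200 + 880400 + 2138500 = 56940900
Σ wᵢ·x = 5×946 + 24×865 + 20×465 + 13×877 + 25×1168 + 19×1092 + 11×124 + 28×329
  = 106715
Ratio = 56940900 / 106715 = 533.57916

534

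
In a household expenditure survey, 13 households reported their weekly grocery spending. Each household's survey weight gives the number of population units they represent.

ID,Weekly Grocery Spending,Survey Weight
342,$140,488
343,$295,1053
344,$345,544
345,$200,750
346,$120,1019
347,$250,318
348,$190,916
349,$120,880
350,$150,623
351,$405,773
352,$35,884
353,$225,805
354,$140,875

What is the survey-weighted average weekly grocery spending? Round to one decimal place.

Weighted sum = 1939135
Sum of weights = 9928
Weighted mean = 1939135 / 9928 = 195.3198

195.3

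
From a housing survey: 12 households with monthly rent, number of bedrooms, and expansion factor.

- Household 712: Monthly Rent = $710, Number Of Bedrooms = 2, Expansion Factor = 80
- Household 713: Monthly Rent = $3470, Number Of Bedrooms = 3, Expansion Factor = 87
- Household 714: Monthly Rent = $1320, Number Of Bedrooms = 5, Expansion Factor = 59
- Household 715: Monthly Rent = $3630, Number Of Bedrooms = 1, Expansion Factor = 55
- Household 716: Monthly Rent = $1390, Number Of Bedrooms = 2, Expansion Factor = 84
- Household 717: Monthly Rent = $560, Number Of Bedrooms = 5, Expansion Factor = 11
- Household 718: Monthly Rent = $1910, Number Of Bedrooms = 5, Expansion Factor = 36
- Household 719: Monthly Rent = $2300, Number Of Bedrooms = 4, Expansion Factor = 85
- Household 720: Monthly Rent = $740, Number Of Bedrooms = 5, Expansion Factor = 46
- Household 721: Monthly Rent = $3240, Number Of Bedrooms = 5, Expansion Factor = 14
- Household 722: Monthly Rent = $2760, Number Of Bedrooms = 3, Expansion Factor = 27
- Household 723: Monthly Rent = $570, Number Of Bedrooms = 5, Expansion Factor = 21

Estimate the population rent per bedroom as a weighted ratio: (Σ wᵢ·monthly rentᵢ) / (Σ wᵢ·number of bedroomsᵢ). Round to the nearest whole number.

595

Σ wᵢ·y = 710×80 + 3470×87 + 1320×59 + 3630×55 + 1390×84 + 560×11 + 1910×36 + 2300×85 + 740×46 + 3240×14 + 2760×27 + 570×21
  = 1189290
Σ wᵢ·x = 2×80 + 3×87 + 5×59 + 1×55 + 2×84 + 5×11 + 5×36 + 4×85 + 5×46 + 5×14 + 3×27 + 5×21
  = 160 + 261 + 295 + 55 + 168 + 55 + 180 + 340 + 230 + 70 + 81 + 105 = 2000
Ratio = 1189290 / 2000 = 594.645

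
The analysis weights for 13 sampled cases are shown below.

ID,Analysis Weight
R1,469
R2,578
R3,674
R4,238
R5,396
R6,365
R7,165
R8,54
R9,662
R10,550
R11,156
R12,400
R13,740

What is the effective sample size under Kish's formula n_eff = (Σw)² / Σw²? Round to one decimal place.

10.4

Σ wᵢ = 5447
Σ wᵢ² = 2857827
n_eff = 5447² / 2857827 = 29669809 / 2857827 = 10.381947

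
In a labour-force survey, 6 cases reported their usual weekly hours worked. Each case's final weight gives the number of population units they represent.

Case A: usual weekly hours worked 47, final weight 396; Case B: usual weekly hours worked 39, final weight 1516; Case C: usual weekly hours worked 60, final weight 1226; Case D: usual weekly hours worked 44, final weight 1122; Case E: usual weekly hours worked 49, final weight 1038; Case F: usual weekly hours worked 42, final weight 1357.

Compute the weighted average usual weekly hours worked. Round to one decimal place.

46.4

Weighted sum = 308520
Sum of weights = 396 + 1516 + 1226 + 1122 + 1038 + 1357 = 6655
Weighted mean = 308520 / 6655 = 46.359128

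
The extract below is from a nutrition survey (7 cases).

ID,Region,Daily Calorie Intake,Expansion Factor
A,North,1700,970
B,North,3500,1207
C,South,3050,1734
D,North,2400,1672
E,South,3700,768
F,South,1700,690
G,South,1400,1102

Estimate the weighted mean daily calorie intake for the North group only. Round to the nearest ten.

North rows: A, B, D
Weighted sum = 1700×970 + 3500×1207 + 2400×1672
  = 1649000 + 4224500 + 4012800 = 9886300
Sum of weights = 970 + 1207 + 1672 = 3849
Weighted mean = 9886300 / 3849 = 2568.5373

2570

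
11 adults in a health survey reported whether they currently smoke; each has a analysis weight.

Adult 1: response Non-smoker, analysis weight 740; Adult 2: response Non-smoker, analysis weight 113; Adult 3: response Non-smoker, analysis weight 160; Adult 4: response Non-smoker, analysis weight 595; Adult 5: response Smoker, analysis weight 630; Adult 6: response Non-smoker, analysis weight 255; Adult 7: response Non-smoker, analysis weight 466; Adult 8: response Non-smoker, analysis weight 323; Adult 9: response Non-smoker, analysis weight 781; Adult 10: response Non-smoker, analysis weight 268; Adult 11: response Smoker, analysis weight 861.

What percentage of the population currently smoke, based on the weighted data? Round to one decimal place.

Sum of weights for 'Smoker' = 630 + 861 = 1491
Total weight = 5192
Weighted proportion = 1491 / 5192 = 0.28717257 → 28.717257%

28.7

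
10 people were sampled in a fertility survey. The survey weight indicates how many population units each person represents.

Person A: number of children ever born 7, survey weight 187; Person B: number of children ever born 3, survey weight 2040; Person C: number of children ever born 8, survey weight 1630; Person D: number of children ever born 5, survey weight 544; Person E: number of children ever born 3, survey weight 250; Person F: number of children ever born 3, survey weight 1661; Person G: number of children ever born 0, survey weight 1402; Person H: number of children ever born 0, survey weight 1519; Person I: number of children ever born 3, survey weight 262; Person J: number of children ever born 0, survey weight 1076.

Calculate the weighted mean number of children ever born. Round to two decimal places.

Weighted sum = 7×187 + 3×2040 + 8×1630 + 5×544 + 3×250 + 3×1661 + 0×1402 + 0×1519 + 3×262 + 0×1076
  = 1309 + 6120 + 13040 + 2720 + 750 + 4983 + 0 + 0 + 786 + 0 = 29708
Sum of weights = 187 + 2040 + 1630 + 544 + 250 + 1661 + 1402 + 1519 + 262 + 1076 = 10571
Weighted mean = 29708 / 10571 = 2.8103301

2.81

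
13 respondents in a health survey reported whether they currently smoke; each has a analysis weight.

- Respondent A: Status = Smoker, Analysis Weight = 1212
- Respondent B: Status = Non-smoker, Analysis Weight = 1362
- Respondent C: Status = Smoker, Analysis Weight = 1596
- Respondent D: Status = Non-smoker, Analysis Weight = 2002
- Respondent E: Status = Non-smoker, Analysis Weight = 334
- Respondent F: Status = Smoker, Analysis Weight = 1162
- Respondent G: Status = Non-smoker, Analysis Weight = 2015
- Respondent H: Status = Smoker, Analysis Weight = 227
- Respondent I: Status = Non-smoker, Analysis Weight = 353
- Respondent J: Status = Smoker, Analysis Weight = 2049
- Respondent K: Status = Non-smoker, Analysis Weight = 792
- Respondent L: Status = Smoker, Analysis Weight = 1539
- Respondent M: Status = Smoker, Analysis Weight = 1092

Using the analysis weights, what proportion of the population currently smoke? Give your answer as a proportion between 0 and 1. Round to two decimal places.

0.56

Sum of weights for 'Smoker' = 1212 + 1596 + 1162 + 227 + 2049 + 1539 + 1092 = 8877
Total weight = 15735
Weighted proportion = 8877 / 15735 = 0.56415634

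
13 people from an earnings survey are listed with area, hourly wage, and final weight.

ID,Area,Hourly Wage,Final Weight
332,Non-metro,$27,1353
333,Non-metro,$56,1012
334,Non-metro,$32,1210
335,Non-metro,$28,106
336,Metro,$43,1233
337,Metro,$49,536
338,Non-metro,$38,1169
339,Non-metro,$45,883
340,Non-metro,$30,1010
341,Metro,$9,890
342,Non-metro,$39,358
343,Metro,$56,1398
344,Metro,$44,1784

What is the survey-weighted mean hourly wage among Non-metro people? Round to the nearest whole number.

Non-metro rows: 332, 333, 334, 335, 338, 339, 340, 342
Weighted sum = 27×1353 + 56×1012 + 32×1210 + 28×106 + 38×1169 + 45×883 + 30×1010 + 39×358
  = 36531 + 56672 + 38720 + 2968 + 44422 + 39735 + 30300 + 13962 = 263310
Sum of weights = 1353 + 1012 + 1210 + 106 + 1169 + 883 + 1010 + 358 = 7101
Weighted mean = 263310 / 7101 = 37.080693

37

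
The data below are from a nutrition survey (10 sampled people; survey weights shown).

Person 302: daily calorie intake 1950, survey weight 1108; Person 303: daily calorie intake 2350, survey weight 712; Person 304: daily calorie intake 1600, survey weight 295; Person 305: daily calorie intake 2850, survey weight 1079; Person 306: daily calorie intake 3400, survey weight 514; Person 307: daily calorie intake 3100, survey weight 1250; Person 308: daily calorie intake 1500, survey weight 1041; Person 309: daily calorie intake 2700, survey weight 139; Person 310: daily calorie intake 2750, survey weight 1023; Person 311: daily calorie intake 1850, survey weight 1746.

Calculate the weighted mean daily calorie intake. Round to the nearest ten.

2360

Weighted sum = 1950×1108 + 2350×712 + 1600×295 + 2850×1079 + 3400×514 + 3100×1250 + 1500×1041 + 2700×139 + 2750×1023 + 1850×1746
  = 2160600 + 1673200 + 472000 + 3075150 + 1747600 + 3875000 + 1561500 + 375300 + 2813250 + 3230100 = 20983700
Sum of weights = 1108 + 712 + 295 + 1079 + 514 + 1250 + 1041 + 139 + 1023 + 1746 = 8907
Weighted mean = 20983700 / 8907 = 2355.8662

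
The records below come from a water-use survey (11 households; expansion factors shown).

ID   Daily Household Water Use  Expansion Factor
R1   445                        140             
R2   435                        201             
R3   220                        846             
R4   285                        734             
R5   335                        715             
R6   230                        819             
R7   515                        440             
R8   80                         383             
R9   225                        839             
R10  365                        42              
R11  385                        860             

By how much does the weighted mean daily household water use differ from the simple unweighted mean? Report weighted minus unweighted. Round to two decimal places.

-26.70

Unweighted sum = 3520
Unweighted mean = 3520 / 11 = 320
Weighted sum = 445×140 + 435×201 + 220×846 + 285×734 + 335×715 + 230×819 + 515×440 + 80×383 + 225×839 + 365×42 + 385×860
  = 1765385
Sum of weights = 6019
Weighted mean = 1765385 / 6019 = 293.30204
Difference (weighted minus unweighted) = -26.697956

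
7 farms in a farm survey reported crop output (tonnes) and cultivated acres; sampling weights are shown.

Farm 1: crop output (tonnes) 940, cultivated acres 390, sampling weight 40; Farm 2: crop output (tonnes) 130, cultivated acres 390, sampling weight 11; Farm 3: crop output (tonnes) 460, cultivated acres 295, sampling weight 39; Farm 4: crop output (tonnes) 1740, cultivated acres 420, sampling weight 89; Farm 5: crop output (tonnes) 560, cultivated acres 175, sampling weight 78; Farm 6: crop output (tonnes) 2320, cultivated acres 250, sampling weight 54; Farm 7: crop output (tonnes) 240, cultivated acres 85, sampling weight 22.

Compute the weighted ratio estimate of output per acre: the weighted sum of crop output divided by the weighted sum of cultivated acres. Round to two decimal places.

3.95

Σ wᵢ·y = 940×40 + 130×11 + 460×39 + 1740×89 + 560×78 + 2320×54 + 240×22
  = 37600 + 1430 + 17940 + 154860 + 43680 + 125280 + 5280 = 386070
Σ wᵢ·x = 390×40 + 390×11 + 295×39 + 420×89 + 175×78 + 250×54 + 85×22
  = 15600 + 4290 + 11505 + 37380 + 13650 + 13500 + 1870 = 97795
Ratio = 386070 / 97795 = 3.9477478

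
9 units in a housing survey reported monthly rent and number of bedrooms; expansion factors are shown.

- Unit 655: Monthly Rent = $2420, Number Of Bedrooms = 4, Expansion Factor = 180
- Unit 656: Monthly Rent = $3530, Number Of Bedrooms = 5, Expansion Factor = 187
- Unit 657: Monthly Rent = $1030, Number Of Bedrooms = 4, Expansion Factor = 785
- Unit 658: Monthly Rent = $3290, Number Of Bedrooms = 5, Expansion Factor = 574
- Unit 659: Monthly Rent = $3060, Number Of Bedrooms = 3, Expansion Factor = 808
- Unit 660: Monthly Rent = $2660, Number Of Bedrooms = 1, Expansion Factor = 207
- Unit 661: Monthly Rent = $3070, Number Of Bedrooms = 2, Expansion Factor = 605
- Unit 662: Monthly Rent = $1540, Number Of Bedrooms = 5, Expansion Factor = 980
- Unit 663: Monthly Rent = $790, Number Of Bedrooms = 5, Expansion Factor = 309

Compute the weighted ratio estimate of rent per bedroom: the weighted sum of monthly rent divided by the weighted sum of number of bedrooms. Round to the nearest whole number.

Σ wᵢ·y = 2420×180 + 3530×187 + 1030×785 + 3290×574 + 3060×808 + 2660×207 + 3070×605 + 1540×980 + 790×309
  = 10426480
Σ wᵢ·x = 4×180 + 5×187 + 4×785 + 5×574 + 3×808 + 1×207 + 2×605 + 5×980 + 5×309
  = 720 + 935 + 3140 + 2870 + 2424 + 207 + 1210 + 4900 + 1545 = 17951
Ratio = 10426480 / 17951 = 580.83004

581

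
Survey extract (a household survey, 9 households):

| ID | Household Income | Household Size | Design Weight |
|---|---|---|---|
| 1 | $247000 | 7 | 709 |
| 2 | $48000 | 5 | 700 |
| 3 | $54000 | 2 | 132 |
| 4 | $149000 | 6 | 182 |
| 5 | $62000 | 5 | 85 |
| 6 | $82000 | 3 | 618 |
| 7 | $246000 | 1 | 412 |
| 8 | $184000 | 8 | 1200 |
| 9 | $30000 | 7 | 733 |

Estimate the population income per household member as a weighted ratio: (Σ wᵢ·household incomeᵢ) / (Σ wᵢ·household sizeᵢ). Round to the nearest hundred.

Σ wᵢ·y = 643057000
Σ wᵢ·x = 7×709 + 5×700 + 2×132 + 6×182 + 5×85 + 3×618 + 1×412 + 8×1200 + 7×733
  = 4963 + 3500 + 264 + 1092 + 425 + 1854 + 412 + 9600 + 5131 = 27241
Ratio = 643057000 / 27241 = 23606.219

23600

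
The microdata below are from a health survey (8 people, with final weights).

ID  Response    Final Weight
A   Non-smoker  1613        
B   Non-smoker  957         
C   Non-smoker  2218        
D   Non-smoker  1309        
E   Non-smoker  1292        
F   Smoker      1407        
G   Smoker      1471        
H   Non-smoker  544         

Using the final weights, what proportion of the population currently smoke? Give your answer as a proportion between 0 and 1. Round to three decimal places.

Sum of weights for 'Smoker' = 1407 + 1471 = 2878
Total weight = 10811
Weighted proportion = 2878 / 10811 = 0.26621034

0.266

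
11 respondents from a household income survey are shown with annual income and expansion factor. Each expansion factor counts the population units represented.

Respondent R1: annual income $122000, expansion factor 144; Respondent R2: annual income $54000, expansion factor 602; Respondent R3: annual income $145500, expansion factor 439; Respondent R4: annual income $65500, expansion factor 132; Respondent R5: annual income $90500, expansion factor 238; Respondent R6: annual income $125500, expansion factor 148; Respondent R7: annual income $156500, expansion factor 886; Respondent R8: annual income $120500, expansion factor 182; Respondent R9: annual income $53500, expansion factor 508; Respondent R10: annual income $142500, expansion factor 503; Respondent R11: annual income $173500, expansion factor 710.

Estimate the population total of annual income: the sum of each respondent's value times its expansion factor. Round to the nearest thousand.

Weighted total = 122000×144 + 54000×602 + 145500×439 + 65500×132 + 90500×238 + 125500×148 + 156500×886 + 120500×182 + 53500×508 + 142500×503 + 173500×710
  = 17568000 + 32508000 + 63874500 + 8646000 + 21539000 + 18574000 + 138659000 + 21931000 + 27178000 + 71677500 + 123185000 = 545340000

545340000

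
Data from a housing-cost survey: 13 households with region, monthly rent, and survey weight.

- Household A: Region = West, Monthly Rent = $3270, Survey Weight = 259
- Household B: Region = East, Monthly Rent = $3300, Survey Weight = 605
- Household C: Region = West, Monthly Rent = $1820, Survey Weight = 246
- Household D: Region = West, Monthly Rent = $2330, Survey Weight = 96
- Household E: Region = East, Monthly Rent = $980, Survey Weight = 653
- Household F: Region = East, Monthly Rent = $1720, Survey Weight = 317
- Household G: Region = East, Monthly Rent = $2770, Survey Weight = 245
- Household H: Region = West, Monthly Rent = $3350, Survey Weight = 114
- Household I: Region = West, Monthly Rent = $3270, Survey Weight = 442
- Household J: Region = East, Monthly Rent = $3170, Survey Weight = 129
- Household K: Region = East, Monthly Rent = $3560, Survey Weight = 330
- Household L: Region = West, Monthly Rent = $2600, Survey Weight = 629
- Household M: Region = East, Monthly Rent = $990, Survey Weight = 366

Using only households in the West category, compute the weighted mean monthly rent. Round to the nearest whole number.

West rows: A, C, D, H, I, L
Weighted sum = 3270×259 + 1820×246 + 2330×96 + 3350×114 + 3270×442 + 2600×629
  = 846930 + 447720 + 223680 + 381900 + 1445340 + 1635400 = 4980970
Sum of weights = 1786
Weighted mean = 4980970 / 1786 = 2788.897

2789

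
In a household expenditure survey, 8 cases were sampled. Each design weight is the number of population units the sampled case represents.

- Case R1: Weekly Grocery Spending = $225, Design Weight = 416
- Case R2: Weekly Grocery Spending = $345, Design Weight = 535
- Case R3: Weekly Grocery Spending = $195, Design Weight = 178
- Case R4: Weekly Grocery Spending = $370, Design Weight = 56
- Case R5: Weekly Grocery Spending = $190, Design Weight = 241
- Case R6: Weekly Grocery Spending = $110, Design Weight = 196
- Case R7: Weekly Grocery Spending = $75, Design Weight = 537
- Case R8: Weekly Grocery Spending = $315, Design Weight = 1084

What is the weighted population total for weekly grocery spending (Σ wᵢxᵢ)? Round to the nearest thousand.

783000

Weighted total = 225×416 + 345×535 + 195×178 + 370×56 + 190×241 + 110×196 + 75×537 + 315×1084
  = 93600 + 184575 + 34710 + 20720 + 45790 + 21560 + 40275 + 341460 = 782690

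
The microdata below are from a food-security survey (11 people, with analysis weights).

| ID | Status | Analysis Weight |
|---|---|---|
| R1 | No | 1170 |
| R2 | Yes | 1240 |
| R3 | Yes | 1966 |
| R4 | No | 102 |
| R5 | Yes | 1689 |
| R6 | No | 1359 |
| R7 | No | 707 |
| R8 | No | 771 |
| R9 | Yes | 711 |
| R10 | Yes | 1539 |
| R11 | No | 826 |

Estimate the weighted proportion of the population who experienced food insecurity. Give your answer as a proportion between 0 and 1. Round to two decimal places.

0.59

Sum of weights for 'Yes' = 1240 + 1966 + 1689 + 711 + 1539 = 7145
Total weight = 1170 + 1240 + 1966 + 102 + 1689 + 1359 + 707 + 771 + 711 + 1539 + 826 = 12080
Weighted proportion = 7145 / 12080 = 0.59147351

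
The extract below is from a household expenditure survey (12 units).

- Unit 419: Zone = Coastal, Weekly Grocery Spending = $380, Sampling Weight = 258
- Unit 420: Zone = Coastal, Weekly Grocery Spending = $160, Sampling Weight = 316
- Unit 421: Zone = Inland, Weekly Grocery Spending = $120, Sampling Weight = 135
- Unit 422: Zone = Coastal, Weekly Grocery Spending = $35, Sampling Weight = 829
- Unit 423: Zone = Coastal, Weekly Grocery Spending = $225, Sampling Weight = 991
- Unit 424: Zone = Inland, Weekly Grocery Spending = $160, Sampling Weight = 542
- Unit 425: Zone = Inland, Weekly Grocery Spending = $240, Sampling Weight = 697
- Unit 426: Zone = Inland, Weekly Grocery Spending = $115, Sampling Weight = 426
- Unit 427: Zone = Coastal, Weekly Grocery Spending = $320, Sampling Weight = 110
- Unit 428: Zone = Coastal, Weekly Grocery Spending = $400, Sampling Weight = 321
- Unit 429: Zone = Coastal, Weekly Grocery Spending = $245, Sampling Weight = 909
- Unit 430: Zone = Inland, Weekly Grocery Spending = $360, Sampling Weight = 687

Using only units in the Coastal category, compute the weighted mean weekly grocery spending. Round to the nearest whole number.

Coastal rows: 419, 420, 422, 423, 427, 428, 429
Weighted sum = 380×258 + 160×316 + 35×829 + 225×991 + 320×110 + 400×321 + 245×909
  = 786895
Sum of weights = 258 + 316 + 829 + 991 + 110 + 321 + 909 = 3734
Weighted mean = 786895 / 3734 = 210.73781

211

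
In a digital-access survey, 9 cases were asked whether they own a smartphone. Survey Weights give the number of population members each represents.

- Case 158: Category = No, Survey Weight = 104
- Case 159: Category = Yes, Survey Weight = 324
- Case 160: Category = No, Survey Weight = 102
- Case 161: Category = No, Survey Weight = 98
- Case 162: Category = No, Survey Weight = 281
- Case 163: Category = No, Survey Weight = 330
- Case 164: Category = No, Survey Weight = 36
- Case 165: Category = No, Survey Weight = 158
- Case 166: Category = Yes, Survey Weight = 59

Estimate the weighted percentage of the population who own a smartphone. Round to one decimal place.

25.7

Sum of weights for 'Yes' = 324 + 59 = 383
Total weight = 104 + 324 + 102 + 98 + 281 + 330 + 36 + 158 + 59 = 1492
Weighted proportion = 383 / 1492 = 0.25670241 → 25.670241%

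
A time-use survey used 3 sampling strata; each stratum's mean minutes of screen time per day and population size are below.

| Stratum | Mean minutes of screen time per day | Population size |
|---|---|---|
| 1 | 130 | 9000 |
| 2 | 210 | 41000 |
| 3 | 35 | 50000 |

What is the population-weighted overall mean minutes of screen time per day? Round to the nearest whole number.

Σ Nₕ·x̄ₕ = 130×9000 + 210×41000 + 35×50000
  = 1170000 + 8610000 + 1750000 = 11530000
Σ Nₕ = 9000 + 41000 + 50000 = 100000
Overall mean = 11530000 / 100000 = 115.3

115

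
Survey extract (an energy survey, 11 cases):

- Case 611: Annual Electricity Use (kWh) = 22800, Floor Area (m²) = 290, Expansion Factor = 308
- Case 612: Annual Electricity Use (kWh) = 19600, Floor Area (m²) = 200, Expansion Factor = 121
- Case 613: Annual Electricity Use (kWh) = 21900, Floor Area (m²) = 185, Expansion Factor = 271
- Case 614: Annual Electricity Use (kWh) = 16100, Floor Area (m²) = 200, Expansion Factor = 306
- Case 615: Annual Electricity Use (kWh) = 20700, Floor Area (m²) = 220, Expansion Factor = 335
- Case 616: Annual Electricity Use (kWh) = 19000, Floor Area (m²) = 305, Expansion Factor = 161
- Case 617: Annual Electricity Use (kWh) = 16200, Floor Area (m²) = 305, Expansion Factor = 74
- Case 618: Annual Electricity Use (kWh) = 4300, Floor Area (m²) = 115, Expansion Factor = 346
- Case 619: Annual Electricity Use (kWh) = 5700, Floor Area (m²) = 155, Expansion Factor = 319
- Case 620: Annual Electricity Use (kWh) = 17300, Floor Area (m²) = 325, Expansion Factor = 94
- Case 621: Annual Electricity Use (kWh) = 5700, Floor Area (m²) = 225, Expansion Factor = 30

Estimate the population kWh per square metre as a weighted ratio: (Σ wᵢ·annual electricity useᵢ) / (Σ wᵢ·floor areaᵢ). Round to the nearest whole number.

Σ wᵢ·y = 22800×308 + 19600×121 + 21900×271 + 16100×306 + 20700×335 + 19000×161 + 16200×74 + 4300×346 + 5700×319 + 17300×94 + 5700×30
  = 7022400 + 2371600 + 5934900 + 4926600 + 6934500 + 3059000 + 1198800 + 1487800 + 1818300 + 1626200 + 171000 = 36551100
Σ wᵢ·x = 290×308 + 200×121 + 185×271 + 200×306 + 220×335 + 305×161 + 305×74 + 115×346 + 155×319 + 325×94 + 225×30
  = 496765
Ratio = 36551100 / 496765 = 73.578251

74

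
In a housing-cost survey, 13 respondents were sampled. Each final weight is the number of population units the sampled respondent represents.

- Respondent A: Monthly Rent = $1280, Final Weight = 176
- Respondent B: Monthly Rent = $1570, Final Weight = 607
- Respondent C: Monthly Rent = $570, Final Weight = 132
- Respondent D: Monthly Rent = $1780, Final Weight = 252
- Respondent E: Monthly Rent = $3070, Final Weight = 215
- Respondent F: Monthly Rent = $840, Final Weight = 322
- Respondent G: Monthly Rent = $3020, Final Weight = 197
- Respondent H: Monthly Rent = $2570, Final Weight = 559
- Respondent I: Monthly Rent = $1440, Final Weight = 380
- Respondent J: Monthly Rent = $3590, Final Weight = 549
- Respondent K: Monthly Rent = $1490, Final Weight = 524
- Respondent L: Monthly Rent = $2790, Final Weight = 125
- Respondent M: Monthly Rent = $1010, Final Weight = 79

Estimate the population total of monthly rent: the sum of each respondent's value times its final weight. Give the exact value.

8391580

Weighted total = 8391580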